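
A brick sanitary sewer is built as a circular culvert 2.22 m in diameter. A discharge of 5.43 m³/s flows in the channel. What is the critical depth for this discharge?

At critical depth, Q² T / (g A³) = 1, i.e. A³/T = Q²/g = 5.43²/9.81 = 3.006.
At y = 1.32 m: A³/T = 6.332 — over.
At y = 0.904 m: A³/T = 1.488 — short.
At y = 1.09 m: A³/T = 3.046 — close enough.

y_c = 1.09 m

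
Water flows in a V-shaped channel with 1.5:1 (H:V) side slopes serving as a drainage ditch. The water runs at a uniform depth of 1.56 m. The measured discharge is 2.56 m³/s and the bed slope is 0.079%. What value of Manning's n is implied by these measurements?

For a triangular section with side slope z = 1.5: A = zy² = 1.5×1.56² = 3.65 m²; P = 2y√(1+z²) = 2×1.56×1.803 = 5.625 m.
Hydraulic radius R = A/P = 3.65/5.625 = 0.649 m.
Rearranging Manning's equation: n = (1/Q) A R^(2/3) S^(1/2) = (1/2.56) × 3.65 × 0.649^(2/3) × √0.00079 = 0.03.

n = 0.03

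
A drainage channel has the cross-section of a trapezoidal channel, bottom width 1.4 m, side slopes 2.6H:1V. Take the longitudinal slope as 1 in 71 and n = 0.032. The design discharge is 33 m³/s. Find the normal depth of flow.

Manning's equation rearranged: A R^(2/3) = nQ / (1·√S) = 0.032 × 33 / (√0.01408) = 8.898.
At y = 1.42 m: A R^(2/3) = 6.109 — too small.
At y = 2.01 m: A R^(2/3) = 13.82 — too large.
At y = 1.67 m: A R^(2/3) = 8.911 — close enough.

y_n = 1.67 m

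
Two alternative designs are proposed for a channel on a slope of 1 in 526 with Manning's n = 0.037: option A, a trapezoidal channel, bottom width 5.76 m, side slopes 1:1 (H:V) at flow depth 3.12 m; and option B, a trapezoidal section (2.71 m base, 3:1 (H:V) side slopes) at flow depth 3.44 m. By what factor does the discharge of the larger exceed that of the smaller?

Channel A: With bottom width b = 5.76 m and side slope z = 1: A = (b + zy)y = (5.76 + 1×3.12)×3.12 = 27.71 m²; P = b + 2y√(1+z²) = 5.76 + 2×3.12×1.414 = 14.58 m. Hydraulic radius R = A/P = 27.71/14.58 = 1.9 m. Q_A = (1/0.037)·27.71·1.9^(2/3)·√0.001901 = 50.08 m³/s.
Channel B: With bottom width b = 2.71 m and side slope z = 3: A = (b + zy)y = (2.71 + 3×3.44)×3.44 = 44.82 m²; P = b + 2y√(1+z²) = 2.71 + 2×3.44×3.162 = 24.47 m. Hydraulic radius R = A/P = 44.82/24.47 = 1.832 m. Q_B = (1/0.037)·44.82·1.832^(2/3)·√0.001901 = 79.09 m³/s.
The larger discharge is 79.09 m³/s and the smaller is 50.08 m³/s; the ratio is 1.58.

1.58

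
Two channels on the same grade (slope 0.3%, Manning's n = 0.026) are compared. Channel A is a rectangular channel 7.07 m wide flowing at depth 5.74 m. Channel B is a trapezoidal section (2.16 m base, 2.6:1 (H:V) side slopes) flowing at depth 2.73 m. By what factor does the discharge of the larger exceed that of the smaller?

2.11

Channel A: Flow area A = b·y = 7.07 × 5.74 = 40.58 m². Wetted perimeter P = b + 2y = 7.07 + 2×5.74 = 18.55 m. Hydraulic radius R = A/P = 40.58/18.55 = 2.188 m. Q_A = (1/0.026)·40.58·2.188^(2/3)·√0.003 = 144.1 m³/s.
Channel B: With bottom width b = 2.16 m and side slope z = 2.6: A = (b + zy)y = (2.16 + 2.6×2.73)×2.73 = 25.27 m²; P = b + 2y√(1+z²) = 2.16 + 2×2.73×2.786 = 17.37 m. Hydraulic radius R = A/P = 25.27/17.37 = 1.455 m. Q_B = (1/0.026)·25.27·1.455^(2/3)·√0.003 = 68.37 m³/s.
The larger discharge is 144.1 m³/s and the smaller is 68.37 m³/s; the ratio is 2.11.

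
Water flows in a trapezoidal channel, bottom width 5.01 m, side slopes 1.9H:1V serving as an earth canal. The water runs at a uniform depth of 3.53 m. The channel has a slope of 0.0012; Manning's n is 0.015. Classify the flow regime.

With bottom width b = 5.01 m and side slope z = 1.9: A = (b + zy)y = (5.01 + 1.9×3.53)×3.53 = 41.36 m²; P = b + 2y√(1+z²) = 5.01 + 2×3.53×2.147 = 20.17 m.
Hydraulic radius R = A/P = 41.36/20.17 = 2.051 m.
V = (1/n) R^(2/3) √S = (1/0.015) × 2.051^(2/3) × √0.0012 = 3.728 m/s. Hydraulic depth D_h = A/T = 41.36/18.42 = 2.245 m.
Froude number Fr = V/√(g·D_h) = 3.728/√(9.81×2.245) = 0.794, which is less than 1, so the flow is subcritical.

subcritical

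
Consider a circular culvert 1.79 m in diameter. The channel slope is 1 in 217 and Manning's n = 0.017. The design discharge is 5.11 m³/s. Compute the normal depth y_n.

Manning's equation rearranged: A R^(2/3) = nQ / (1·√S) = 0.017 × 5.11 / (√0.004608) = 1.28.
At y = 1.42 m: A R^(2/3) = 1.427 — too large.
At y = 1.02 m: A R^(2/3) = 0.9127 — too small.
At y = 1.29 m: A R^(2/3) = 1.279 — matches.

y_n = 1.29 m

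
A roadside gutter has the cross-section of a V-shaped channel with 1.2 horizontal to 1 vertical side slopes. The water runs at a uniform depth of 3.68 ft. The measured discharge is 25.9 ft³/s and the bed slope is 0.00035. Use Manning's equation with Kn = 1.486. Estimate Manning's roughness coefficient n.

For a triangular section with side slope z = 1.2: A = zy² = 1.2×3.68² = 16.25 ft²; P = 2y√(1+z²) = 2×3.68×1.562 = 11.5 ft.
Hydraulic radius R = A/P = 16.25/11.5 = 1.414 ft.
Rearranging Manning's equation: n = (1.486/Q) A R^(2/3) S^(1/2) = (1.486/25.9) × 16.25 × 1.414^(2/3) × √0.00035 = 0.022.

n = 0.022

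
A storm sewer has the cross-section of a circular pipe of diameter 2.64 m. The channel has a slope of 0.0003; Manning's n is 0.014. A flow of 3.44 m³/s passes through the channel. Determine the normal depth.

Manning's equation rearranged: A R^(2/3) = nQ / (1·√S) = 0.014 × 3.44 / (√0.0003) = 2.781.
Try y = 1.42 m: A R^(2/3) = 2.344 — low.
Try y = 1.92 m: A R^(2/3) = 3.647 — high.
Try y = 1.58 m: A R^(2/3) = 2.777 — ≈ 2.781.

y_n = 1.58 m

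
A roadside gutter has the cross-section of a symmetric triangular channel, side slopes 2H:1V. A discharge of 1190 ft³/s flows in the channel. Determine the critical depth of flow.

y_c = 7.39 ft

At critical depth, Q² T / (g A³) = 1, i.e. A³/T = Q²/g = 1190²/32.2 = 43980.
At y = 6.54 ft: A³/T = 23930 — short.
At y = 7.39 ft: A³/T = 44080 — close enough.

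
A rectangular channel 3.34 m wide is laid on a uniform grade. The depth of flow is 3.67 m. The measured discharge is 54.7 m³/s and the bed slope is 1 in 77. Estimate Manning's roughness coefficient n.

Flow area A = b·y = 3.34 × 3.67 = 12.26 m². Wetted perimeter P = b + 2y = 3.34 + 2×3.67 = 10.68 m.
Hydraulic radius R = A/P = 12.26/10.68 = 1.148 m.
Rearranging Manning's equation: n = (1/Q) A R^(2/3) S^(1/2) = (1/54.7) × 12.26 × 1.148^(2/3) × √0.01299 = 0.028.

n = 0.028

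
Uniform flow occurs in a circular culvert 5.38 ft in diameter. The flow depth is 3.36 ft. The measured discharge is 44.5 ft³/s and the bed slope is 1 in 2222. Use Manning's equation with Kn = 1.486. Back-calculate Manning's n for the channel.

n = 0.014

For a circular section of diameter D = 5.38 ft at depth y = 3.36 ft, the central angle is θ = 2 arccos(1 − 2y/D) = 3.645 rad. Then A = (D²/8)(θ − sin θ) = 14.93 ft² and P = Dθ/2 = 9.805 ft.
Hydraulic radius R = A/P = 14.93/9.805 = 1.523 ft.
Rearranging Manning's equation: n = (1.486/Q) A R^(2/3) S^(1/2) = (1.486/44.5) × 14.93 × 1.523^(2/3) × √0.00045 = 0.014.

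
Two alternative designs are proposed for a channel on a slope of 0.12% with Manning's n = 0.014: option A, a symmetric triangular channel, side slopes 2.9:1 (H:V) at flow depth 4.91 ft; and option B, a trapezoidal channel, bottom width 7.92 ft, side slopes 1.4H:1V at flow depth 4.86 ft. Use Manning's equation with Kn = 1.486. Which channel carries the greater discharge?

Channel A: For a triangular section with side slope z = 2.9: A = zy² = 2.9×4.91² = 69.91 ft²; P = 2y√(1+z²) = 2×4.91×3.068 = 30.12 ft. Hydraulic radius R = A/P = 69.91/30.12 = 2.321 ft. Q_A = (1.486/0.014)·69.91·2.321^(2/3)·√0.0012 = 450.6 ft³/s.
Channel B: With bottom width b = 7.92 ft and side slope z = 1.4: A = (b + zy)y = (7.92 + 1.4×4.86)×4.86 = 71.56 ft²; P = b + 2y√(1+z²) = 7.92 + 2×4.86×1.72 = 24.64 ft. Hydraulic radius R = A/P = 71.56/24.64 = 2.904 ft. Q_B = (1.486/0.014)·71.56·2.904^(2/3)·√0.0012 = 535.5 ft³/s.
Q_A = 450.6 ft³/s vs Q_B = 535.5 ft³/s, so channel B carries more.

channel B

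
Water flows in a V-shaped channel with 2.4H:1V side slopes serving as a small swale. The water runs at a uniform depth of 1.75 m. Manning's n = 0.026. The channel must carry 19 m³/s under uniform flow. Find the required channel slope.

S = 0.00601

For a triangular section with side slope z = 2.4: A = zy² = 2.4×1.75² = 7.35 m²; P = 2y√(1+z²) = 2×1.75×2.6 = 9.1 m.
Hydraulic radius R = A/P = 7.35/9.1 = 0.8077 m.
From Manning's equation, S = [nQ / (1 A R^(2/3))]² = [0.026 × 19 / (1 × 7.35 × 0.8077^(2/3))]² = 0.00601.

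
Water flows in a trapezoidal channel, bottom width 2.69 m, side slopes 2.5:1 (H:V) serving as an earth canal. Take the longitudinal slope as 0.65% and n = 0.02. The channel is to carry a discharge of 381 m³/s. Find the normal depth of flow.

Manning's equation rearranged: A R^(2/3) = nQ / (1·√S) = 0.02 × 381 / (√0.0065) = 94.51.
Trying y = 5.35 m: A R^(2/3) = 167.8 — over.
Trying y = 3.2 m: A R^(2/3) = 49.05 — short.
Trying y = 4.22 m: A R^(2/3) = 94.46 — matches.

y_n = 4.22 m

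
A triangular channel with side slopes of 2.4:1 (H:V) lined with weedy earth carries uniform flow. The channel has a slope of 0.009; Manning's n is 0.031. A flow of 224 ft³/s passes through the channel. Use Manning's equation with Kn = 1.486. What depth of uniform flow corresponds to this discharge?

Manning's equation rearranged: A R^(2/3) = nQ / (1.486·√S) = 0.031 × 224 / (1.486 × √0.009) = 49.26.
Try y = 2.77 ft: A R^(2/3) = 21.69 — short.
Try y = 4.36 ft: A R^(2/3) = 72.72 — over.
Try y = 3.77 ft: A R^(2/3) = 49.35 — ≈ 49.26.

y_n = 3.77 ft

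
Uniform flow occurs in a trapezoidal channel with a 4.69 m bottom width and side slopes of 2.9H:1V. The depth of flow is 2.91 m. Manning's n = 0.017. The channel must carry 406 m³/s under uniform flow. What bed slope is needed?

S = 0.0162

With bottom width b = 4.69 m and side slope z = 2.9: A = (b + zy)y = (4.69 + 2.9×2.91)×2.91 = 38.21 m²; P = b + 2y√(1+z²) = 4.69 + 2×2.91×3.068 = 22.54 m.
Hydraulic radius R = A/P = 38.21/22.54 = 1.695 m.
From Manning's equation, S = [nQ / (1 A R^(2/3))]² = [0.017 × 406 / (1 × 38.21 × 1.695^(2/3))]² = 0.0162.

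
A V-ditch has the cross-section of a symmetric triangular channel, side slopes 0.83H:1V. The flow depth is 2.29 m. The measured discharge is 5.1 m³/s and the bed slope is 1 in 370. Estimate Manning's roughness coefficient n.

n = 0.036

For a triangular section with side slope z = 0.83: A = zy² = 0.83×2.29² = 4.353 m²; P = 2y√(1+z²) = 2×2.29×1.3 = 5.952 m.
Hydraulic radius R = A/P = 4.353/5.952 = 0.7313 m.
Rearranging Manning's equation: n = (1/Q) A R^(2/3) S^(1/2) = (1/5.1) × 4.353 × 0.7313^(2/3) × √0.002703 = 0.036.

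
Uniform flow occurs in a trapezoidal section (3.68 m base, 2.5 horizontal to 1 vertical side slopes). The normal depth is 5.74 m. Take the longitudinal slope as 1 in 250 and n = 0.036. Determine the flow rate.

Q = 378 m³/s

With bottom width b = 3.68 m and side slope z = 2.5: A = (b + zy)y = (3.68 + 2.5×5.74)×5.74 = 103.5 m²; P = b + 2y√(1+z²) = 3.68 + 2×5.74×2.693 = 34.59 m.
Hydraulic radius R = A/P = 103.5/34.59 = 2.992 m.
Manning's equation: Q = (1/n) A R^(2/3) S^(1/2) = (1/0.036) × 103.5 × 2.992^(2/3) × 0.004^(1/2) = 378 m³/s.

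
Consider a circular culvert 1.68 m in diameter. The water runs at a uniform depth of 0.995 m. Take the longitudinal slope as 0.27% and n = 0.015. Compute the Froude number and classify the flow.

For a circular section of diameter D = 1.68 m at depth y = 0.995 m, the central angle is θ = 2 arccos(1 − 2y/D) = 3.513 rad. Then A = (D²/8)(θ − sin θ) = 1.367 m² and P = Dθ/2 = 2.951 m.
Hydraulic radius R = A/P = 1.367/2.951 = 0.4634 m.
V = (1/n) R^(2/3) √S = (1/0.015) × 0.4634^(2/3) × √0.0027 = 2.074 m/s. Hydraulic depth D_h = A/T = 1.367/1.651 = 0.8281 m.
Froude number Fr = V/√(g·D_h) = 2.074/√(9.81×0.8281) = 0.728, which is less than 1, so the flow is subcritical.

subcritical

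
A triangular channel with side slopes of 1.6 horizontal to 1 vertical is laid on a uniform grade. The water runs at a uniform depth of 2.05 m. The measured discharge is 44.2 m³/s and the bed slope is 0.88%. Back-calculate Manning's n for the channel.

For a triangular section with side slope z = 1.6: A = zy² = 1.6×2.05² = 6.724 m²; P = 2y√(1+z²) = 2×2.05×1.887 = 7.736 m.
Hydraulic radius R = A/P = 6.724/7.736 = 0.8692 m.
Rearranging Manning's equation: n = (1/Q) A R^(2/3) S^(1/2) = (1/44.2) × 6.724 × 0.8692^(2/3) × √0.0088 = 0.013.

n = 0.013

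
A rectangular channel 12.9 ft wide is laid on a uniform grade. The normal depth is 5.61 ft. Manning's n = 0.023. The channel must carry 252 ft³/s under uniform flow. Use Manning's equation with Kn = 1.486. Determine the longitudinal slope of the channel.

Flow area A = b·y = 12.9 × 5.61 = 72.37 ft². Wetted perimeter P = b + 2y = 12.9 + 2×5.61 = 24.12 ft.
Hydraulic radius R = A/P = 72.37/24.12 = 3 ft.
From Manning's equation, S = [nQ / (1.486 A R^(2/3))]² = [0.023 × 252 / (1.486 × 72.37 × 3^(2/3))]² = 0.000671.

S = 0.000671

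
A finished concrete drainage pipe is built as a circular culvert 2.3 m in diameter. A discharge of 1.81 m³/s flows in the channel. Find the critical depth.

y_c = 0.608 m

At critical depth, Q² T / (g A³) = 1, i.e. A³/T = Q²/g = 1.81²/9.81 = 0.334.
Try y = 0.684 m: A³/T = 0.5283 — too large.
Try y = 0.473 m: A³/T = 0.1255 — too small.
Try y = 0.608 m: A³/T = 0.3343 — close enough.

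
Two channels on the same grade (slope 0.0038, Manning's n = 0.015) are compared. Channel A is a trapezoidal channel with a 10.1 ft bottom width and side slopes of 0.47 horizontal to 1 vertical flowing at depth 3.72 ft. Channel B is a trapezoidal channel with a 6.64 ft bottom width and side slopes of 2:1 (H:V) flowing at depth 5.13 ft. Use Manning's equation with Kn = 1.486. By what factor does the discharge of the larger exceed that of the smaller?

Channel A: With bottom width b = 10.1 ft and side slope z = 0.47: A = (b + zy)y = (10.1 + 0.47×3.72)×3.72 = 44.08 ft²; P = b + 2y√(1+z²) = 10.1 + 2×3.72×1.105 = 18.32 ft. Hydraulic radius R = A/P = 44.08/18.32 = 2.406 ft. Q_A = (1.486/0.015)·44.08·2.406^(2/3)·√0.0038 = 483.3 ft³/s.
Channel B: With bottom width b = 6.64 ft and side slope z = 2: A = (b + zy)y = (6.64 + 2×5.13)×5.13 = 86.7 ft²; P = b + 2y√(1+z²) = 6.64 + 2×5.13×2.236 = 29.58 ft. Hydraulic radius R = A/P = 86.7/29.58 = 2.931 ft. Q_B = (1.486/0.015)·86.7·2.931^(2/3)·√0.0038 = 1084 ft³/s.
The larger discharge is 1084 ft³/s and the smaller is 483.3 ft³/s; the ratio is 2.24.

2.24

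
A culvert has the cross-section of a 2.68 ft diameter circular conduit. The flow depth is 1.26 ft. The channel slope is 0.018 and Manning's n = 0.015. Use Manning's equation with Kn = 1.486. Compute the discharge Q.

For a circular section of diameter D = 2.68 ft at depth y = 1.26 ft, the central angle is θ = 2 arccos(1 − 2y/D) = 3.022 rad. Then A = (D²/8)(θ − sin θ) = 2.606 ft² and P = Dθ/2 = 4.05 ft.
Hydraulic radius R = A/P = 2.606/4.05 = 0.6436 ft.
Manning's equation: Q = (1.486/n) A R^(2/3) S^(1/2) = (1.486/0.015) × 2.606 × 0.6436^(2/3) × 0.018^(1/2) = 25.8 ft³/s.

Q = 25.8 ft³/s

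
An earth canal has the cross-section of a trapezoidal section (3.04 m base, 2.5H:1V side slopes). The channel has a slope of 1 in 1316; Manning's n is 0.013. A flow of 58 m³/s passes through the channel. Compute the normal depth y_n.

y_n = 2.43 m

Manning's equation rearranged: A R^(2/3) = nQ / (1·√S) = 0.013 × 58 / (√0.0007599) = 27.35.
Trying y = 3.03 m: A R^(2/3) = 45.12 — too large.
Trying y = 2.43 m: A R^(2/3) = 27.37 — ≈ 27.35.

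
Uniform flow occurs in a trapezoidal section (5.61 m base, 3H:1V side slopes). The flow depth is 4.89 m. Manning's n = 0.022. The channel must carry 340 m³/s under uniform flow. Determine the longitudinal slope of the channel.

With bottom width b = 5.61 m and side slope z = 3: A = (b + zy)y = (5.61 + 3×4.89)×4.89 = 99.17 m²; P = b + 2y√(1+z²) = 5.61 + 2×4.89×3.162 = 36.54 m.
Hydraulic radius R = A/P = 99.17/36.54 = 2.714 m.
From Manning's equation, S = [nQ / (1 A R^(2/3))]² = [0.022 × 340 / (1 × 99.17 × 2.714^(2/3))]² = 0.0015.

S = 0.0015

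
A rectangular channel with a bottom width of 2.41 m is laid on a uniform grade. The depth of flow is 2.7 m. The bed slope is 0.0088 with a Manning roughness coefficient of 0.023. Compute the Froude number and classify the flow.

subcritical

Flow area A = b·y = 2.41 × 2.7 = 6.507 m². Wetted perimeter P = b + 2y = 2.41 + 2×2.7 = 7.81 m.
Hydraulic radius R = A/P = 6.507/7.81 = 0.8332 m.
V = (1/n) R^(2/3) √S = (1/0.023) × 0.8332^(2/3) × √0.0088 = 3.611 m/s. Hydraulic depth D_h = A/T = 6.507/2.41 = 2.7 m.
Froude number Fr = V/√(g·D_h) = 3.611/√(9.81×2.7) = 0.702, which is less than 1, so the flow is subcritical.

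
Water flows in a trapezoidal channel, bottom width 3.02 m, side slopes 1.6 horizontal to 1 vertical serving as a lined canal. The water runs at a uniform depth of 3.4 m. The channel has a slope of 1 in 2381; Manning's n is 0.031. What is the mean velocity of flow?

V = 0.984 m/s

With bottom width b = 3.02 m and side slope z = 1.6: A = (b + zy)y = (3.02 + 1.6×3.4)×3.4 = 28.76 m²; P = b + 2y√(1+z²) = 3.02 + 2×3.4×1.887 = 15.85 m.
Hydraulic radius R = A/P = 28.76/15.85 = 1.815 m.
From Manning's equation, V = (1/n) R^(2/3) S^(1/2) = (1/0.031) × 1.815^(2/3) × 0.00042^(1/2) = 0.984 m/s.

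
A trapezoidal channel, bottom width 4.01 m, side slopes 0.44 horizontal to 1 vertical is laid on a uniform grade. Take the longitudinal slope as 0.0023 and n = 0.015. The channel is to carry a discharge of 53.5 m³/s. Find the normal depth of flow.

Manning's equation rearranged: A R^(2/3) = nQ / (1·√S) = 0.015 × 53.5 / (√0.0023) = 16.73.
Trying y = 2 m: A R^(2/3) = 10.84 — too small.
Trying y = 2.61 m: A R^(2/3) = 16.74 — close enough.

y_n = 2.61 m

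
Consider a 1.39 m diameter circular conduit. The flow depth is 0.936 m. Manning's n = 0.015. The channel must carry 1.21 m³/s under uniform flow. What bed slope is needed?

S = 0.000927

For a circular section of diameter D = 1.39 m at depth y = 0.936 m, the central angle is θ = 2 arccos(1 − 2y/D) = 3.85 rad. Then A = (D²/8)(θ − sin θ) = 1.087 m² and P = Dθ/2 = 2.676 m.
Hydraulic radius R = A/P = 1.087/2.676 = 0.4062 m.
From Manning's equation, S = [nQ / (1 A R^(2/3))]² = [0.015 × 1.21 / (1 × 1.087 × 0.4062^(2/3))]² = 0.000927.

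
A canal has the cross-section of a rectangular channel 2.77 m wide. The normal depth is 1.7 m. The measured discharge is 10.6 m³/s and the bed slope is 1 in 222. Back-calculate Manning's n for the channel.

Flow area A = b·y = 2.77 × 1.7 = 4.709 m². Wetted perimeter P = b + 2y = 2.77 + 2×1.7 = 6.17 m.
Hydraulic radius R = A/P = 4.709/6.17 = 0.7632 m.
Rearranging Manning's equation: n = (1/Q) A R^(2/3) S^(1/2) = (1/10.6) × 4.709 × 0.7632^(2/3) × √0.004505 = 0.0249.

n = 0.0249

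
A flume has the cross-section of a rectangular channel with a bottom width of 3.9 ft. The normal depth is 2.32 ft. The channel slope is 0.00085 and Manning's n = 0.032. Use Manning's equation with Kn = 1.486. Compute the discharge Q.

Q = 12.7 ft³/s

Flow area A = b·y = 3.9 × 2.32 = 9.048 ft². Wetted perimeter P = b + 2y = 3.9 + 2×2.32 = 8.54 ft.
Hydraulic radius R = A/P = 9.048/8.54 = 1.059 ft.
Manning's equation: Q = (1.486/n) A R^(2/3) S^(1/2) = (1.486/0.032) × 9.048 × 1.059^(2/3) × 0.00085^(1/2) = 12.7 ft³/s.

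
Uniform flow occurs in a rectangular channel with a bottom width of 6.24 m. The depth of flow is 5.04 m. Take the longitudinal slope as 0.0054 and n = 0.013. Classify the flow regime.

Flow area A = b·y = 6.24 × 5.04 = 31.45 m². Wetted perimeter P = b + 2y = 6.24 + 2×5.04 = 16.32 m.
Hydraulic radius R = A/P = 31.45/16.32 = 1.927 m.
V = (1/n) R^(2/3) √S = (1/0.013) × 1.927^(2/3) × √0.0054 = 8.754 m/s. Hydraulic depth D_h = A/T = 31.45/6.24 = 5.04 m.
Froude number Fr = V/√(g·D_h) = 8.754/√(9.81×5.04) = 1.24, which is greater than 1, so the flow is supercritical.

supercritical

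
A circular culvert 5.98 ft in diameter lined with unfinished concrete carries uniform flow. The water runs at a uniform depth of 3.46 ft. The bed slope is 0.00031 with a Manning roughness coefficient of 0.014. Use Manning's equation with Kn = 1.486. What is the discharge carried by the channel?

Q = 43.6 ft³/s

For a circular section of diameter D = 5.98 ft at depth y = 3.46 ft, the central angle is θ = 2 arccos(1 − 2y/D) = 3.457 rad. Then A = (D²/8)(θ − sin θ) = 16.84 ft² and P = Dθ/2 = 10.34 ft.
Hydraulic radius R = A/P = 16.84/10.34 = 1.629 ft.
Manning's equation: Q = (1.486/n) A R^(2/3) S^(1/2) = (1.486/0.014) × 16.84 × 1.629^(2/3) × 0.00031^(1/2) = 43.6 ft³/s.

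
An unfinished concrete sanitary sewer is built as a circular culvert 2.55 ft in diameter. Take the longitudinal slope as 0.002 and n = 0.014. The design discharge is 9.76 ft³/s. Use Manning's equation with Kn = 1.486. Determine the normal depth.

Manning's equation rearranged: A R^(2/3) = nQ / (1.486·√S) = 0.014 × 9.76 / (1.486 × √0.002) = 2.056.
Try y = 0.983 ft: A R^(2/3) = 1.191 — too small.
Try y = 1.58 ft: A R^(2/3) = 2.668 — too large.
Try y = 1.34 ft: A R^(2/3) = 2.056 — ≈ 2.056.

y_n = 1.34 ft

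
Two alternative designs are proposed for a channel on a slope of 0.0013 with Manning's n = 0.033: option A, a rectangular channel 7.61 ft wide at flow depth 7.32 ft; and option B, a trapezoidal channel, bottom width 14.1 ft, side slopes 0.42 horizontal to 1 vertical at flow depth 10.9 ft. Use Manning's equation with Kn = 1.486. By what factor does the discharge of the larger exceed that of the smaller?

6.1

Channel A: Flow area A = b·y = 7.61 × 7.32 = 55.71 ft². Wetted perimeter P = b + 2y = 7.61 + 2×7.32 = 22.25 ft. Hydraulic radius R = A/P = 55.71/22.25 = 2.504 ft. Q_A = (1.486/0.033)·55.71·2.504^(2/3)·√0.0013 = 166.8 ft³/s.
Channel B: With bottom width b = 14.1 ft and side slope z = 0.42: A = (b + zy)y = (14.1 + 0.42×10.9)×10.9 = 203.6 ft²; P = b + 2y√(1+z²) = 14.1 + 2×10.9×1.085 = 37.74 ft. Hydraulic radius R = A/P = 203.6/37.74 = 5.394 ft. Q_B = (1.486/0.033)·203.6·5.394^(2/3)·√0.0013 = 1017 ft³/s.
The larger discharge is 1017 ft³/s and the smaller is 166.8 ft³/s; the ratio is 6.1.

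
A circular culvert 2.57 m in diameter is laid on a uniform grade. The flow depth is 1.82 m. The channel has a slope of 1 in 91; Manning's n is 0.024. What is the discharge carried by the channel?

For a circular section of diameter D = 2.57 m at depth y = 1.82 m, the central angle is θ = 2 arccos(1 − 2y/D) = 4 rad. Then A = (D²/8)(θ − sin θ) = 3.928 m² and P = Dθ/2 = 5.141 m.
Hydraulic radius R = A/P = 3.928/5.141 = 0.7641 m.
Manning's equation: Q = (1/n) A R^(2/3) S^(1/2) = (1/0.024) × 3.928 × 0.7641^(2/3) × 0.01099^(1/2) = 14.3 m³/s.

Q = 14.3 m³/s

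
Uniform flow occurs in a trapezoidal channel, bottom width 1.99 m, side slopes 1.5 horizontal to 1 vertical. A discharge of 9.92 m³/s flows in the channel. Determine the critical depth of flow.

y_c = 1.05 m

At critical depth, Q² T / (g A³) = 1, i.e. A³/T = Q²/g = 9.92²/9.81 = 10.03.
Trying y = 0.76 m: A³/T = 3.152 — short.
Trying y = 1.05 m: A³/T = 10.2 — ≈ 10.03.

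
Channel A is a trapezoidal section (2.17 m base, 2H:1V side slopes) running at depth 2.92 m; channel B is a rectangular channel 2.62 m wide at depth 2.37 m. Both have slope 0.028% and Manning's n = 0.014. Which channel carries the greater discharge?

Channel A: With bottom width b = 2.17 m and side slope z = 2: A = (b + zy)y = (2.17 + 2×2.92)×2.92 = 23.39 m²; P = b + 2y√(1+z²) = 2.17 + 2×2.92×2.236 = 15.23 m. Hydraulic radius R = A/P = 23.39/15.23 = 1.536 m. Q_A = (1/0.014)·23.39·1.536^(2/3)·√0.00028 = 37.21 m³/s.
Channel B: Flow area A = b·y = 2.62 × 2.37 = 6.209 m². Wetted perimeter P = b + 2y = 2.62 + 2×2.37 = 7.36 m. Hydraulic radius R = A/P = 6.209/7.36 = 0.8437 m. Q_B = (1/0.014)·6.209·0.8437^(2/3)·√0.00028 = 6.626 m³/s.
Q_A = 37.21 m³/s vs Q_B = 6.626 m³/s, so channel A carries more.

channel A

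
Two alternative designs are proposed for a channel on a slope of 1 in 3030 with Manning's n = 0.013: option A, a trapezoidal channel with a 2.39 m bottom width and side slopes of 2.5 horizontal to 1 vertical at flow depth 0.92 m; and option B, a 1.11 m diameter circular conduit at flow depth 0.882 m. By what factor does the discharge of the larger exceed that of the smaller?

7.57

Channel A: With bottom width b = 2.39 m and side slope z = 2.5: A = (b + zy)y = (2.39 + 2.5×0.92)×0.92 = 4.315 m²; P = b + 2y√(1+z²) = 2.39 + 2×0.92×2.693 = 7.344 m. Hydraulic radius R = A/P = 4.315/7.344 = 0.5875 m. Q_A = (1/0.013)·4.315·0.5875^(2/3)·√0.00033 = 4.23 m³/s.
Channel B: For a circular section of diameter D = 1.11 m at depth y = 0.882 m, the central angle is θ = 2 arccos(1 − 2y/D) = 4.402 rad. Then A = (D²/8)(θ − sin θ) = 0.8246 m² and P = Dθ/2 = 2.443 m. Hydraulic radius R = A/P = 0.8246/2.443 = 0.3375 m. Q_B = (1/0.013)·0.8246·0.3375^(2/3)·√0.00033 = 0.5586 m³/s.
The larger discharge is 4.23 m³/s and the smaller is 0.5586 m³/s; the ratio is 7.57.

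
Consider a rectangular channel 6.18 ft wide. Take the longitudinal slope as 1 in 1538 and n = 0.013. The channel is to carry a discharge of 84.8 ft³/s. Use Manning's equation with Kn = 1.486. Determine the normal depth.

Manning's equation rearranged: A R^(2/3) = nQ / (1.486·√S) = 0.013 × 84.8 / (1.486 × √0.0006502) = 29.09.
Try y = 2.8 ft: A R^(2/3) = 22.36 — low.
Try y = 3.95 ft: A R^(2/3) = 35.23 — high.
Try y = 3.41 ft: A R^(2/3) = 29.08 — ≈ 29.09.

y_n = 3.41 ft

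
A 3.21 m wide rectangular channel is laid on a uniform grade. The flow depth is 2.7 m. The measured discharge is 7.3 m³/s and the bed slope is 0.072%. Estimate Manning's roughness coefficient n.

n = 0.032

Flow area A = b·y = 3.21 × 2.7 = 8.667 m². Wetted perimeter P = b + 2y = 3.21 + 2×2.7 = 8.61 m.
Hydraulic radius R = A/P = 8.667/8.61 = 1.007 m.
Rearranging Manning's equation: n = (1/Q) A R^(2/3) S^(1/2) = (1/7.3) × 8.667 × 1.007^(2/3) × √0.00072 = 0.032.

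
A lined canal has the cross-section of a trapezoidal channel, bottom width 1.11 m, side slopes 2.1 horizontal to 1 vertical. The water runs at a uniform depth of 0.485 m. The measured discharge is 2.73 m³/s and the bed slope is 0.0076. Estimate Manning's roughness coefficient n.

With bottom width b = 1.11 m and side slope z = 2.1: A = (b + zy)y = (1.11 + 2.1×0.485)×0.485 = 1.032 m²; P = b + 2y√(1+z²) = 1.11 + 2×0.485×2.326 = 3.366 m.
Hydraulic radius R = A/P = 1.032/3.366 = 0.3067 m.
Rearranging Manning's equation: n = (1/Q) A R^(2/3) S^(1/2) = (1/2.73) × 1.032 × 0.3067^(2/3) × √0.0076 = 0.015.

n = 0.015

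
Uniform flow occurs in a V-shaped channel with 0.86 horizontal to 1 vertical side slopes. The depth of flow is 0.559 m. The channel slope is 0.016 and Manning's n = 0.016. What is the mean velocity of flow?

V = 2.54 m/s

For a triangular section with side slope z = 0.86: A = zy² = 0.86×0.559² = 0.2687 m²; P = 2y√(1+z²) = 2×0.559×1.319 = 1.475 m.
Hydraulic radius R = A/P = 0.2687/1.475 = 0.1822 m.
From Manning's equation, V = (1/n) R^(2/3) S^(1/2) = (1/0.016) × 0.1822^(2/3) × 0.016^(1/2) = 2.54 m/s.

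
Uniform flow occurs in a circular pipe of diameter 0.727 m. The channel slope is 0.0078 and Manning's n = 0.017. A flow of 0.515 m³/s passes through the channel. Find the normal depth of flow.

Manning's equation rearranged: A R^(2/3) = nQ / (1·√S) = 0.017 × 0.515 / (√0.0078) = 0.09913.
At y = 0.32 m: A R^(2/3) = 0.05335 — low.
At y = 0.578 m: A R^(2/3) = 0.1294 — high.
At y = 0.467 m: A R^(2/3) = 0.09905 — matches.

y_n = 0.467 m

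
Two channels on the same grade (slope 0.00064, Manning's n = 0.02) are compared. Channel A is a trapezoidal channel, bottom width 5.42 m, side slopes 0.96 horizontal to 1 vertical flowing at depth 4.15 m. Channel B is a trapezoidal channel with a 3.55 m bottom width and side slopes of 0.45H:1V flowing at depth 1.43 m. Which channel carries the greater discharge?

Channel A: With bottom width b = 5.42 m and side slope z = 0.96: A = (b + zy)y = (5.42 + 0.96×4.15)×4.15 = 39.03 m²; P = b + 2y√(1+z²) = 5.42 + 2×4.15×1.386 = 16.93 m. Hydraulic radius R = A/P = 39.03/16.93 = 2.306 m. Q_A = (1/0.02)·39.03·2.306^(2/3)·√0.00064 = 86.16 m³/s.
Channel B: With bottom width b = 3.55 m and side slope z = 0.45: A = (b + zy)y = (3.55 + 0.45×1.43)×1.43 = 5.997 m²; P = b + 2y√(1+z²) = 3.55 + 2×1.43×1.097 = 6.686 m. Hydraulic radius R = A/P = 5.997/6.686 = 0.8969 m. Q_B = (1/0.02)·5.997·0.8969^(2/3)·√0.00064 = 7.054 m³/s.
Q_A = 86.16 m³/s vs Q_B = 7.054 m³/s, so channel A carries more.

channel A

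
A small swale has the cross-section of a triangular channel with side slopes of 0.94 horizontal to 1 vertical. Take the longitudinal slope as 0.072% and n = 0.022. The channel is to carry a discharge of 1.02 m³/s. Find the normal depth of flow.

y_n = 1.25 m

Manning's equation rearranged: A R^(2/3) = nQ / (1·√S) = 0.022 × 1.02 / (√0.00072) = 0.8363.
Try y = 1.12 m: A R^(2/3) = 0.6225 — low.
Try y = 1.47 m: A R^(2/3) = 1.285 — high.
Try y = 1.25 m: A R^(2/3) = 0.8342 — ≈ 0.8363.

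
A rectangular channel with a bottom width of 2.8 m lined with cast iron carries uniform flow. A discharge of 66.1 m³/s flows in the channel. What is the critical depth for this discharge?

y_c = 3.84 m

For a rectangular channel, critical depth y_c = (q²/g)^(1/3) where q = Q/b = 66.1/2.8 = 23.61 m²/s.
So y_c = (23.61²/9.81)^(1/3) = 3.84 m.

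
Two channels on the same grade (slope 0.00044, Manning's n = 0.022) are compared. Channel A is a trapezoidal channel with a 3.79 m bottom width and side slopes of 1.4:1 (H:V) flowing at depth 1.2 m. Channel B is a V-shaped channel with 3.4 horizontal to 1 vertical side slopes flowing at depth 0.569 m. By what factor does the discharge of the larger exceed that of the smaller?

Channel A: With bottom width b = 3.79 m and side slope z = 1.4: A = (b + zy)y = (3.79 + 1.4×1.2)×1.2 = 6.564 m²; P = b + 2y√(1+z²) = 3.79 + 2×1.2×1.72 = 7.919 m. Hydraulic radius R = A/P = 6.564/7.919 = 0.8289 m. Q_A = (1/0.022)·6.564·0.8289^(2/3)·√0.00044 = 5.522 m³/s.
Channel B: For a triangular section with side slope z = 3.4: A = zy² = 3.4×0.569² = 1.101 m²; P = 2y√(1+z²) = 2×0.569×3.544 = 4.033 m. Hydraulic radius R = A/P = 1.101/4.033 = 0.2729 m. Q_B = (1/0.022)·1.101·0.2729^(2/3)·√0.00044 = 0.4416 m³/s.
The larger discharge is 5.522 m³/s and the smaller is 0.4416 m³/s; the ratio is 12.5.

12.5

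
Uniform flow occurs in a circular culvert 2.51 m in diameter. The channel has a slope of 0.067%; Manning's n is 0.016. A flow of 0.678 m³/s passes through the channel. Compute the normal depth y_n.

y_n = 0.576 m

Manning's equation rearranged: A R^(2/3) = nQ / (1·√S) = 0.016 × 0.678 / (√0.00067) = 0.4191.
At y = 0.653 m: A R^(2/3) = 0.5375 — too large.
At y = 0.576 m: A R^(2/3) = 0.4189 — close enough.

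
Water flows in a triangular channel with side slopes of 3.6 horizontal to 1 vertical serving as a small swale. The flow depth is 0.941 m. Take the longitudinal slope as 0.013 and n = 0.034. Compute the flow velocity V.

For a triangular section with side slope z = 3.6: A = zy² = 3.6×0.941² = 3.188 m²; P = 2y√(1+z²) = 2×0.941×3.736 = 7.032 m.
Hydraulic radius R = A/P = 3.188/7.032 = 0.4533 m.
From Manning's equation, V = (1/n) R^(2/3) S^(1/2) = (1/0.034) × 0.4533^(2/3) × 0.013^(1/2) = 1.98 m/s.

V = 1.98 m/s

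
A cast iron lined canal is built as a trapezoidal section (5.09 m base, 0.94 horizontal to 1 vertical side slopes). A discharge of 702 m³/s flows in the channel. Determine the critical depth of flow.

At critical depth, Q² T / (g A³) = 1, i.e. A³/T = Q²/g = 702²/9.81 = 50230.
At y = 10.1 m: A³/T = 132700 — over.
At y = 7.97 m: A³/T = 50230 — close enough.

y_c = 7.97 m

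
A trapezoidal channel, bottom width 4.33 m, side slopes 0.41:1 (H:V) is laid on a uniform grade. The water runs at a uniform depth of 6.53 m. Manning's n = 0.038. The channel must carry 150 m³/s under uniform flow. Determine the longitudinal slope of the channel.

S = 0.00462

With bottom width b = 4.33 m and side slope z = 0.41: A = (b + zy)y = (4.33 + 0.41×6.53)×6.53 = 45.76 m²; P = b + 2y√(1+z²) = 4.33 + 2×6.53×1.081 = 18.45 m.
Hydraulic radius R = A/P = 45.76/18.45 = 2.481 m.
From Manning's equation, S = [nQ / (1 A R^(2/3))]² = [0.038 × 150 / (1 × 45.76 × 2.481^(2/3))]² = 0.00462.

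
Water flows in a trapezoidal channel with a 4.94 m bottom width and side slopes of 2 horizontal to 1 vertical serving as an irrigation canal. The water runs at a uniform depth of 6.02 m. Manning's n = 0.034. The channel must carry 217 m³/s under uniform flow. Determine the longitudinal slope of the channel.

With bottom width b = 4.94 m and side slope z = 2: A = (b + zy)y = (4.94 + 2×6.02)×6.02 = 102.2 m²; P = b + 2y√(1+z²) = 4.94 + 2×6.02×2.236 = 31.86 m.
Hydraulic radius R = A/P = 102.2/31.86 = 3.208 m.
From Manning's equation, S = [nQ / (1 A R^(2/3))]² = [0.034 × 217 / (1 × 102.2 × 3.208^(2/3))]² = 0.0011.

S = 0.0011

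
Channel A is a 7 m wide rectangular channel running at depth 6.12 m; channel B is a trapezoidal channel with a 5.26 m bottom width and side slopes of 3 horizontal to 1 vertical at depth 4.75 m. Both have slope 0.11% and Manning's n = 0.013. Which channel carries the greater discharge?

channel B

Channel A: Flow area A = b·y = 7 × 6.12 = 42.84 m². Wetted perimeter P = b + 2y = 7 + 2×6.12 = 19.24 m. Hydraulic radius R = A/P = 42.84/19.24 = 2.227 m. Q_A = (1/0.013)·42.84·2.227^(2/3)·√0.0011 = 186.4 m³/s.
Channel B: With bottom width b = 5.26 m and side slope z = 3: A = (b + zy)y = (5.26 + 3×4.75)×4.75 = 92.67 m²; P = b + 2y√(1+z²) = 5.26 + 2×4.75×3.162 = 35.3 m. Hydraulic radius R = A/P = 92.67/35.3 = 2.625 m. Q_B = (1/0.013)·92.67·2.625^(2/3)·√0.0011 = 449.9 m³/s.
Q_A = 186.4 m³/s vs Q_B = 449.9 m³/s, so channel B carries more.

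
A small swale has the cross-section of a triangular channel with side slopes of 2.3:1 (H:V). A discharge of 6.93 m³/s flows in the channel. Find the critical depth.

At critical depth, Q² T / (g A³) = 1, i.e. A³/T = Q²/g = 6.93²/9.81 = 4.896.
Trying y = 1.37 m: A³/T = 12.77 — over.
Trying y = 0.867 m: A³/T = 1.296 — short.
Trying y = 1.13 m: A³/T = 4.873 — ≈ 4.896.

y_c = 1.13 m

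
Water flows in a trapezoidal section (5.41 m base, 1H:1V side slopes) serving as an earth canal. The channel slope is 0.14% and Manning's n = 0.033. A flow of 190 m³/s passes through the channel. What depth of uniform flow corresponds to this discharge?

y_n = 6.46 m

Manning's equation rearranged: A R^(2/3) = nQ / (1·√S) = 0.033 × 190 / (√0.0014) = 167.6.
Try y = 4.73 m: A R^(2/3) = 89.59 — low.
Try y = 7.31 m: A R^(2/3) = 217 — high.
Try y = 6.46 m: A R^(2/3) = 167.8 — close enough.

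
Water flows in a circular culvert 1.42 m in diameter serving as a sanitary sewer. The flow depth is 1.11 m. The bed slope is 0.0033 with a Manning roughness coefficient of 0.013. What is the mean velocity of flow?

For a circular section of diameter D = 1.42 m at depth y = 1.11 m, the central angle is θ = 2 arccos(1 − 2y/D) = 4.339 rad. Then A = (D²/8)(θ − sin θ) = 1.328 m² and P = Dθ/2 = 3.08 m.
Hydraulic radius R = A/P = 1.328/3.08 = 0.4312 m.
From Manning's equation, V = (1/n) R^(2/3) S^(1/2) = (1/0.013) × 0.4312^(2/3) × 0.0033^(1/2) = 2.52 m/s.

V = 2.52 m/s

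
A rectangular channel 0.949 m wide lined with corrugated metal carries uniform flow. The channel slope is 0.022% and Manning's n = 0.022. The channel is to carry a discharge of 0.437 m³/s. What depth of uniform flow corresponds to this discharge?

y_n = 1.37 m

Manning's equation rearranged: A R^(2/3) = nQ / (1·√S) = 0.022 × 0.437 / (√0.00022) = 0.6482.
At y = 1.48 m: A R^(2/3) = 0.7099 — too large.
At y = 1.37 m: A R^(2/3) = 0.6487 — matches.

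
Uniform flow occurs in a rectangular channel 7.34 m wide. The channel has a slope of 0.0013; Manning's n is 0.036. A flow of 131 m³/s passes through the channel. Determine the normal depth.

y_n = 9.34 m

Manning's equation rearranged: A R^(2/3) = nQ / (1·√S) = 0.036 × 131 / (√0.0013) = 130.8.
At y = 11 m: A R^(2/3) = 158.6 — over.
At y = 6.35 m: A R^(2/3) = 81.82 — short.
At y = 9.34 m: A R^(2/3) = 130.8 — matches.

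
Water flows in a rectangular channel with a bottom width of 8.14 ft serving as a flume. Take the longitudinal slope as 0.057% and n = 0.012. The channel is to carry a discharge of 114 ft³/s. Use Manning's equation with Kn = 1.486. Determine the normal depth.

y_n = 3.21 ft

Manning's equation rearranged: A R^(2/3) = nQ / (1.486·√S) = 0.012 × 114 / (1.486 × √0.00057) = 38.56.
Trying y = 3.97 ft: A R^(2/3) = 51.46 — high.
Trying y = 2.5 ft: A R^(2/3) = 27.24 — low.
Trying y = 3.21 ft: A R^(2/3) = 38.59 — matches.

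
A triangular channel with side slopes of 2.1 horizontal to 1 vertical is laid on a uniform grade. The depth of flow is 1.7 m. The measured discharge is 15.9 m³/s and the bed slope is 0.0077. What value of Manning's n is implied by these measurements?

n = 0.0281

For a triangular section with side slope z = 2.1: A = zy² = 2.1×1.7² = 6.069 m²; P = 2y√(1+z²) = 2×1.7×2.326 = 7.908 m.
Hydraulic radius R = A/P = 6.069/7.908 = 0.7674 m.
Rearranging Manning's equation: n = (1/Q) A R^(2/3) S^(1/2) = (1/15.9) × 6.069 × 0.7674^(2/3) × √0.0077 = 0.0281.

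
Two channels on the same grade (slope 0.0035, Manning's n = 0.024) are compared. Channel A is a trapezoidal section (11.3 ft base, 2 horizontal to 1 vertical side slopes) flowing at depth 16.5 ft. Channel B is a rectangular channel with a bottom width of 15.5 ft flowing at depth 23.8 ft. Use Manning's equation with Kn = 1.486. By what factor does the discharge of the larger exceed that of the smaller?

2.56

Channel A: With bottom width b = 11.3 ft and side slope z = 2: A = (b + zy)y = (11.3 + 2×16.5)×16.5 = 730.9 ft²; P = b + 2y√(1+z²) = 11.3 + 2×16.5×2.236 = 85.09 ft. Hydraulic radius R = A/P = 730.9/85.09 = 8.59 ft. Q_A = (1.486/0.024)·730.9·8.59^(2/3)·√0.0035 = 11230 ft³/s.
Channel B: Flow area A = b·y = 15.5 × 23.8 = 368.9 ft². Wetted perimeter P = b + 2y = 15.5 + 2×23.8 = 63.1 ft. Hydraulic radius R = A/P = 368.9/63.1 = 5.846 ft. Q_B = (1.486/0.024)·368.9·5.846^(2/3)·√0.0035 = 4385 ft³/s.
The larger discharge is 11230 ft³/s and the smaller is 4385 ft³/s; the ratio is 2.56.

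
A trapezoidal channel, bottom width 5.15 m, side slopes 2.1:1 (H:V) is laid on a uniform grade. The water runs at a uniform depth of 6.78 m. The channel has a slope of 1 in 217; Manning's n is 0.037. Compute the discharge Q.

With bottom width b = 5.15 m and side slope z = 2.1: A = (b + zy)y = (5.15 + 2.1×6.78)×6.78 = 131.5 m²; P = b + 2y√(1+z²) = 5.15 + 2×6.78×2.326 = 36.69 m.
Hydraulic radius R = A/P = 131.5/36.69 = 3.583 m.
Manning's equation: Q = (1/n) A R^(2/3) S^(1/2) = (1/0.037) × 131.5 × 3.583^(2/3) × 0.004608^(1/2) = 565 m³/s.

Q = 565 m³/s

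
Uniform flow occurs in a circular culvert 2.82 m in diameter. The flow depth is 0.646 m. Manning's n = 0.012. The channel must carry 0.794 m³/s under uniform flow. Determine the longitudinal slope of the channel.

S = 0.00028

For a circular section of diameter D = 2.82 m at depth y = 0.646 m, the central angle is θ = 2 arccos(1 − 2y/D) = 1.996 rad. Then A = (D²/8)(θ − sin θ) = 1.079 m² and P = Dθ/2 = 2.815 m.
Hydraulic radius R = A/P = 1.079/2.815 = 0.3833 m.
From Manning's equation, S = [nQ / (1 A R^(2/3))]² = [0.012 × 0.794 / (1 × 1.079 × 0.3833^(2/3))]² = 0.00028.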